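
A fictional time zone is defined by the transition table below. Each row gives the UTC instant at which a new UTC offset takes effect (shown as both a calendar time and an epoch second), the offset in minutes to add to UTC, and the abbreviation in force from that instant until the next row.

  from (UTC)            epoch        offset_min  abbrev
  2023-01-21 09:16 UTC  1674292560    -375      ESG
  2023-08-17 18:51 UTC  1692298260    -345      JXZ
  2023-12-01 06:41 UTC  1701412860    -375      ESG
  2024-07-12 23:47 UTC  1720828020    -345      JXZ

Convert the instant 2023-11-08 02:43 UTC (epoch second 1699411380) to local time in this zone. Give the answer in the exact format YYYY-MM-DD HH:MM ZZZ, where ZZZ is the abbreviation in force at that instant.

2023-11-07 20:58 JXZ

Query: 2023-11-08 02:43 UTC
Rule 2/4 (JXZ, -05:45): 2023-08-17 18:51 UTC ≤ query < 2023-12-01 06:41 UTC
2·60 + 43 - 345 = -182 min
-182 = -1·1440 + 1258; 1258 = 20·60 + 58 → 20:58, 2023-11-08 - 1 day = 2023-11-07
→ 2023-11-07 20:58 JXZ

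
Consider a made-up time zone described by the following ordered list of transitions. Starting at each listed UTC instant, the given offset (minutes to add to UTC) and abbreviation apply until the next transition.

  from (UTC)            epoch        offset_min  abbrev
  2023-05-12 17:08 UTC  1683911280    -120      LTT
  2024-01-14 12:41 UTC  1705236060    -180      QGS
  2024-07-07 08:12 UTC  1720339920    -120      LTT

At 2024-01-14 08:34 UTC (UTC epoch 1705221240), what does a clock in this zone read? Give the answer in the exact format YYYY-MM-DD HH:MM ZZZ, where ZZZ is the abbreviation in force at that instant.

Query: 2024-01-14 08:34 UTC
Rule 1/3 (LTT, -02:00): 2023-05-12 17:08 UTC ≤ query < 2024-01-14 12:41 UTC
8·60 + 34 - 120 = 394 min
394 = 0·1440 + 394; 394 = 6·60 + 34 → 06:34, same day
→ 2024-01-14 06:34 LTT

2024-01-14 06:34 LTT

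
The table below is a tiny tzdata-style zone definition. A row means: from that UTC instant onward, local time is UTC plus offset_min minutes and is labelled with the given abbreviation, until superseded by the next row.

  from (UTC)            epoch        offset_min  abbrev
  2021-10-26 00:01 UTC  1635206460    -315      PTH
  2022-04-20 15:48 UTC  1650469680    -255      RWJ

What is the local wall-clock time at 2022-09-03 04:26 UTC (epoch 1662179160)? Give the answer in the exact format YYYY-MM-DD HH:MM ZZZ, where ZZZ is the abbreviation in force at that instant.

2022-09-03 00:11 RWJ

Query: 2022-09-03 04:26 UTC
Rule 2/2 (RWJ, -04:15): 2022-04-20 15:48 UTC ≤ query < +∞
4·60 + 26 - 255 = 11 min
11 = 0·1440 + 11; 11 = 0·60 + 11 → 00:11, same day
→ 2022-09-03 00:11 RWJ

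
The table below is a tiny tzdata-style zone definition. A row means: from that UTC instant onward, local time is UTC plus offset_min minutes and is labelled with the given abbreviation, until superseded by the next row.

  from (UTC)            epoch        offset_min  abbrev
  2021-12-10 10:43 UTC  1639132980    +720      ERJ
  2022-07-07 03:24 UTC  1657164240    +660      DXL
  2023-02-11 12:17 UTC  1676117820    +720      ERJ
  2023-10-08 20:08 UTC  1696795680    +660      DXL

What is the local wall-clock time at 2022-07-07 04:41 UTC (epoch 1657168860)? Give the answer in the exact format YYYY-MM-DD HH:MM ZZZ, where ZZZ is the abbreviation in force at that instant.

Query: 2022-07-07 04:41 UTC
Rule 2/4 (DXL, +11:00): 2022-07-07 03:24 UTC ≤ query < 2023-02-11 12:17 UTC
4·60 + 41 + 660 = 941 min
941 = 0·1440 + 941; 941 = 15·60 + 41 → 15:41, same day
→ 2022-07-07 15:41 DXL

2022-07-07 15:41 DXL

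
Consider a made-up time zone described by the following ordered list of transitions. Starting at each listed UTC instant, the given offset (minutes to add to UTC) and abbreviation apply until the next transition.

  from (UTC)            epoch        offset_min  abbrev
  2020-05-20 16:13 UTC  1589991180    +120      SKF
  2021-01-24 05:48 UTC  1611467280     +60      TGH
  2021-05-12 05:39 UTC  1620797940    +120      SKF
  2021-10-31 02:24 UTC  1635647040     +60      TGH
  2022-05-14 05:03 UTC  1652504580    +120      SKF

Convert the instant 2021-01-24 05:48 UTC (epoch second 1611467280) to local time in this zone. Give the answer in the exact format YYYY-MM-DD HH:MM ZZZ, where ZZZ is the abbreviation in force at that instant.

2021-01-24 06:48 TGH

Query: 2021-01-24 05:48 UTC
Rule 2/5 (TGH, +01:00): 2021-01-24 05:48 UTC ≤ query < 2021-05-12 05:39 UTC
5·60 + 48 + 60 = 408 min
408 = 0·1440 + 408; 408 = 6·60 + 48 → 06:48, same day
→ 2021-01-24 06:48 TGH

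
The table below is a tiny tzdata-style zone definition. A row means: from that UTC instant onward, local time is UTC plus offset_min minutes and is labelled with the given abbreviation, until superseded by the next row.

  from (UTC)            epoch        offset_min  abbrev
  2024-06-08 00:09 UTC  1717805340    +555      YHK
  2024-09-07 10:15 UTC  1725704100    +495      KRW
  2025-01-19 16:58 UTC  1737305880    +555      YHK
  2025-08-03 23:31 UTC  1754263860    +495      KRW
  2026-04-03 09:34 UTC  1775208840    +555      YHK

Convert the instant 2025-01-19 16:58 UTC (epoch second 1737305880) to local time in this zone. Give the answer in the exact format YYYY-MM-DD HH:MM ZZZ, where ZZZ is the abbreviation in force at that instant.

Query: 2025-01-19 16:58 UTC
Rule 3/5 (YHK, +09:15): 2025-01-19 16:58 UTC ≤ query < 2025-08-03 23:31 UTC
16·60 + 58 + 555 = 1573 min
1573 = 1·1440 + 133; 133 = 2·60 + 13 → 02:13, 2025-01-19 + 1 day = 2025-01-20
→ 2025-01-20 02:13 YHK

2025-01-20 02:13 YHK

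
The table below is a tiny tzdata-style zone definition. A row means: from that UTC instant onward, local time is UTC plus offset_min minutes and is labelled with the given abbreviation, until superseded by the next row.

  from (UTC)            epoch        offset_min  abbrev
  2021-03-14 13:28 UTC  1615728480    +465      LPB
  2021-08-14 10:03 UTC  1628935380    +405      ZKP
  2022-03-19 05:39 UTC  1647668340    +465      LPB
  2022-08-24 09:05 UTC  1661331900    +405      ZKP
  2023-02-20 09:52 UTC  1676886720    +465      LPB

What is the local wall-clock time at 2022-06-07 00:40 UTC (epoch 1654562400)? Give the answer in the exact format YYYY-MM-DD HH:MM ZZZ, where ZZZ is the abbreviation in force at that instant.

Query: 2022-06-07 00:40 UTC
Rule 3/5 (LPB, +07:45): 2022-03-19 05:39 UTC ≤ query < 2022-08-24 09:05 UTC
0·60 + 40 + 465 = 505 min
505 = 0·1440 + 505; 505 = 8·60 + 25 → 08:25, same day
→ 2022-06-07 08:25 LPB

2022-06-07 08:25 LPB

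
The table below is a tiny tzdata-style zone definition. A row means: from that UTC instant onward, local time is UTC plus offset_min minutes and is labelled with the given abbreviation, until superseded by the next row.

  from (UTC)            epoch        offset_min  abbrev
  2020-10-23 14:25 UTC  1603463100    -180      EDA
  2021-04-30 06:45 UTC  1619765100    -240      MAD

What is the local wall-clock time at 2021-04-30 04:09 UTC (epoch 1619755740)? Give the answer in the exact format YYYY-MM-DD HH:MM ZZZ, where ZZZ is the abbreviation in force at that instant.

Query: 2021-04-30 04:09 UTC
Rule 1/2 (EDA, -03:00): 2020-10-23 14:25 UTC ≤ query < 2021-04-30 06:45 UTC
4·60 + 9 - 180 = 69 min
69 = 0·1440 + 69; 69 = 1·60 + 9 → 01:09, same day
→ 2021-04-30 01:09 EDA

2021-04-30 01:09 EDA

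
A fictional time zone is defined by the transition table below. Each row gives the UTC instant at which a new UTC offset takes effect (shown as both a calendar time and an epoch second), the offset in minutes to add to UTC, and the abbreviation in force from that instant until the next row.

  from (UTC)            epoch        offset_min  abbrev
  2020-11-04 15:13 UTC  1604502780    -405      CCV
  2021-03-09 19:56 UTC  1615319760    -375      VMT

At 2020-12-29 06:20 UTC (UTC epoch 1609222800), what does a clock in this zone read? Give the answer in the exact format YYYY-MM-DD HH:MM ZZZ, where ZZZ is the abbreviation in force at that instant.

2020-12-28 23:35 CCV

Query: 2020-12-29 06:20 UTC
Rule 1/2 (CCV, -06:45): 2020-11-04 15:13 UTC ≤ query < 2021-03-09 19:56 UTC
6·60 + 20 - 405 = -25 min
-25 = -1·1440 + 1415; 1415 = 23·60 + 35 → 23:35, 2020-12-29 - 1 day = 2020-12-28
→ 2020-12-28 23:35 CCV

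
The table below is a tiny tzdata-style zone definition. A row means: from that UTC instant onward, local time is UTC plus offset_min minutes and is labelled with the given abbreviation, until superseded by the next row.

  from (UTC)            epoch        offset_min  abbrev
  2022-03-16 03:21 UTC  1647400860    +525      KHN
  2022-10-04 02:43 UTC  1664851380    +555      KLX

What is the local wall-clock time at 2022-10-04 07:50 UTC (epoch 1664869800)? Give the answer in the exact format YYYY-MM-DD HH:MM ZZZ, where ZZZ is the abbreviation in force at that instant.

Query: 2022-10-04 07:50 UTC
Rule 2/2 (KLX, +09:15): 2022-10-04 02:43 UTC ≤ query < +∞
7·60 + 50 + 555 = 1025 min
1025 = 0·1440 + 1025; 1025 = 17·60 + 5 → 17:05, same day
→ 2022-10-04 17:05 KLX

2022-10-04 17:05 KLX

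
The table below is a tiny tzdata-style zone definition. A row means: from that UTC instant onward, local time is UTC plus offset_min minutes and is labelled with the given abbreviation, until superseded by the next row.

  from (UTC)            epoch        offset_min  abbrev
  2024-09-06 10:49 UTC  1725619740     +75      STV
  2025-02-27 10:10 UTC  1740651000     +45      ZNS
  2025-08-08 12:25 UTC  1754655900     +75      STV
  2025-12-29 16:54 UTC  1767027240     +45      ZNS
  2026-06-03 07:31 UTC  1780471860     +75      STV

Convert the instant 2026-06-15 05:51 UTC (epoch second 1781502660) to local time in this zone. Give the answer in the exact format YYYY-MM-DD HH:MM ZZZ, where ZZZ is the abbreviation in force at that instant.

2026-06-15 07:06 STV

Query: 2026-06-15 05:51 UTC
Rule 5/5 (STV, +01:15): 2026-06-03 07:31 UTC ≤ query < +∞
5·60 + 51 + 75 = 426 min
426 = 0·1440 + 426; 426 = 7·60 + 6 → 07:06, same day
→ 2026-06-15 07:06 STV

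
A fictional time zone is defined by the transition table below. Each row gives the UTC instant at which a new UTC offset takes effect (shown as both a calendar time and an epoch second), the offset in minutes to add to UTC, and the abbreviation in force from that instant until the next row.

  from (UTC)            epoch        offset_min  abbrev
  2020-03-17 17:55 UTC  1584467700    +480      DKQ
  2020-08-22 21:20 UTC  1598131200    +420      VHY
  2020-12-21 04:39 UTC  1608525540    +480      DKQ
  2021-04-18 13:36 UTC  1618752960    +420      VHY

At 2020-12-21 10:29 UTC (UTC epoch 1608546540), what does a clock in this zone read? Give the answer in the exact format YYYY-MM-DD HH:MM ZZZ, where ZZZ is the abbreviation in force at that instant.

Query: 2020-12-21 10:29 UTC
Rule 3/4 (DKQ, +08:00): 2020-12-21 04:39 UTC ≤ query < 2021-04-18 13:36 UTC
10·60 + 29 + 480 = 1109 min
1109 = 0·1440 + 1109; 1109 = 18·60 + 29 → 18:29, same day
→ 2020-12-21 18:29 DKQ

2020-12-21 18:29 DKQ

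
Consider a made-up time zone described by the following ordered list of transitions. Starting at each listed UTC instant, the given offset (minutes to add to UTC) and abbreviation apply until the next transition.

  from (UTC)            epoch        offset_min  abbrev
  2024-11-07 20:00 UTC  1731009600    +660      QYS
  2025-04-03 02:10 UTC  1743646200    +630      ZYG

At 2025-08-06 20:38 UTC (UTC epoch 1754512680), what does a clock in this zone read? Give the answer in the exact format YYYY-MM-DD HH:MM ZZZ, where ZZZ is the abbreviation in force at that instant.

Query: 2025-08-06 20:38 UTC
Rule 2/2 (ZYG, +10:30): 2025-04-03 02:10 UTC ≤ query < +∞
20·60 + 38 + 630 = 1868 min
1868 = 1·1440 + 428; 428 = 7·60 + 8 → 07:08, 2025-08-06 + 1 day = 2025-08-07
→ 2025-08-07 07:08 ZYG

2025-08-07 07:08 ZYG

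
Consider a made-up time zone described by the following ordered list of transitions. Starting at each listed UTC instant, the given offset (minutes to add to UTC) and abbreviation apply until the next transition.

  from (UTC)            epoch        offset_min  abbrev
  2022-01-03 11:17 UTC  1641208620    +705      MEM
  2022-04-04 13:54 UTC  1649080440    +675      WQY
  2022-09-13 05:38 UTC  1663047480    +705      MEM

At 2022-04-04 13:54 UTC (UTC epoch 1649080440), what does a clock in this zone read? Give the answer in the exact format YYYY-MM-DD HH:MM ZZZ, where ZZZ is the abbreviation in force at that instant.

2022-04-05 01:09 WQY

Query: 2022-04-04 13:54 UTC
Rule 2/3 (WQY, +11:15): 2022-04-04 13:54 UTC ≤ query < 2022-09-13 05:38 UTC
13·60 + 54 + 675 = 1509 min
1509 = 1·1440 + 69; 69 = 1·60 + 9 → 01:09, 2022-04-04 + 1 day = 2022-04-05
→ 2022-04-05 01:09 WQY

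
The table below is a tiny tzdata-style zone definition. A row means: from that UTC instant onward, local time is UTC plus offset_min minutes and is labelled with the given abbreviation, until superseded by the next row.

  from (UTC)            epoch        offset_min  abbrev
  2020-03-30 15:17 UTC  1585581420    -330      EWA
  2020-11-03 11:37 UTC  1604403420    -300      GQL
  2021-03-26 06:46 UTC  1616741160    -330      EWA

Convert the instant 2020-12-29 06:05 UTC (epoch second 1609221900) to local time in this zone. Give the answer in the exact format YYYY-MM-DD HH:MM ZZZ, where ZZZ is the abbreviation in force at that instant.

Query: 2020-12-29 06:05 UTC
Rule 2/3 (GQL, -05:00): 2020-11-03 11:37 UTC ≤ query < 2021-03-26 06:46 UTC
6·60 + 5 - 300 = 65 min
65 = 0·1440 + 65; 65 = 1·60 + 5 → 01:05, same day
→ 2020-12-29 01:05 GQL

2020-12-29 01:05 GQL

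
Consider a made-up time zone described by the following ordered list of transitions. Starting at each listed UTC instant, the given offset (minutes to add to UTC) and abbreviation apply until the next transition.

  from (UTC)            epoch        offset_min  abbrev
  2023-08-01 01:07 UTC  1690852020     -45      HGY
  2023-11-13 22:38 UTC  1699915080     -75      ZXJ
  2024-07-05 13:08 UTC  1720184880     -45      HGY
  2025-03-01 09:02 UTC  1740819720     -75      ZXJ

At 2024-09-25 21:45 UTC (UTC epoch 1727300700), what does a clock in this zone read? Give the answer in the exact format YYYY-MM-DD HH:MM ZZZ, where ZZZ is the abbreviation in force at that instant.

Query: 2024-09-25 21:45 UTC
Rule 3/4 (HGY, -00:45): 2024-07-05 13:08 UTC ≤ query < 2025-03-01 09:02 UTC
21·60 + 45 - 45 = 1260 min
1260 = 0·1440 + 1260; 1260 = 21·60 + 0 → 21:00, same day
→ 2024-09-25 21:00 HGY

2024-09-25 21:00 HGY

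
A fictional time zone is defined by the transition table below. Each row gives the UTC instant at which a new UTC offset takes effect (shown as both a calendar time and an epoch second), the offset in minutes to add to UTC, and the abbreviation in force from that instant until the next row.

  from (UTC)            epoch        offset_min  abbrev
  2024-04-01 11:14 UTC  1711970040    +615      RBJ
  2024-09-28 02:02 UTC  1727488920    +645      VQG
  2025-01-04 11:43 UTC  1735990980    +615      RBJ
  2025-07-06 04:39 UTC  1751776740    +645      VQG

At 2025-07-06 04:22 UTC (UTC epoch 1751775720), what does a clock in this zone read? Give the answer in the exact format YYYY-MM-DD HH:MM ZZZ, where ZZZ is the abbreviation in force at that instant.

Query: 2025-07-06 04:22 UTC
Rule 3/4 (RBJ, +10:15): 2025-01-04 11:43 UTC ≤ query < 2025-07-06 04:39 UTC
4·60 + 22 + 615 = 877 min
877 = 0·1440 + 877; 877 = 14·60 + 37 → 14:37, same day
→ 2025-07-06 14:37 RBJ

2025-07-06 14:37 RBJ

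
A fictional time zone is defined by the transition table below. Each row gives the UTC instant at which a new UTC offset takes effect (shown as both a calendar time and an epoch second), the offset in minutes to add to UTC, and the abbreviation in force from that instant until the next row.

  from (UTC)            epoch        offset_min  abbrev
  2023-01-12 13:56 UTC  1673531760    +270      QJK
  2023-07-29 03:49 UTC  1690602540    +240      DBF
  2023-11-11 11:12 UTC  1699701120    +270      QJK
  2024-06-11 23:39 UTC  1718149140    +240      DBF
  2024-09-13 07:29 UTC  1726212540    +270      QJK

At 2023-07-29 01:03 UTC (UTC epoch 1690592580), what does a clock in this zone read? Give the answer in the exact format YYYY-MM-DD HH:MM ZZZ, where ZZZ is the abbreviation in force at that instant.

Query: 2023-07-29 01:03 UTC
Rule 1/5 (QJK, +04:30): 2023-01-12 13:56 UTC ≤ query < 2023-07-29 03:49 UTC
1·60 + 3 + 270 = 333 min
333 = 0·1440 + 333; 333 = 5·60 + 33 → 05:33, same day
→ 2023-07-29 05:33 QJK

2023-07-29 05:33 QJK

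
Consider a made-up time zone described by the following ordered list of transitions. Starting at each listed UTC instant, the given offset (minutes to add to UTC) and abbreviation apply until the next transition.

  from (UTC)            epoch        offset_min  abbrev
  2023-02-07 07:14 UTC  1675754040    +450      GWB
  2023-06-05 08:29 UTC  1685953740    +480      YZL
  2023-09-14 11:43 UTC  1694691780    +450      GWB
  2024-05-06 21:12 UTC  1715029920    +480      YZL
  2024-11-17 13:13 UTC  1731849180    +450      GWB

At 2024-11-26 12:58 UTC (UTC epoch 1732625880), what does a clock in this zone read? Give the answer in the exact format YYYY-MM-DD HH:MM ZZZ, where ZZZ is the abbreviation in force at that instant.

Query: 2024-11-26 12:58 UTC
Rule 5/5 (GWB, +07:30): 2024-11-17 13:13 UTC ≤ query < +∞
12·60 + 58 + 450 = 1228 min
1228 = 0·1440 + 1228; 1228 = 20·60 + 28 → 20:28, same day
→ 2024-11-26 20:28 GWB

2024-11-26 20:28 GWB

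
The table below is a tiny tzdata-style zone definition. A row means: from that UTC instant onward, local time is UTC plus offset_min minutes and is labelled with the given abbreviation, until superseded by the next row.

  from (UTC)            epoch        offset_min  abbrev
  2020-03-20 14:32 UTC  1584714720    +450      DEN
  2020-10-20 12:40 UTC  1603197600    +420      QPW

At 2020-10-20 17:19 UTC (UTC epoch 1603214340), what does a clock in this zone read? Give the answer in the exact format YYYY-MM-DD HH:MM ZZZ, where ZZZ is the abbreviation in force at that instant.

Query: 2020-10-20 17:19 UTC
Rule 2/2 (QPW, +07:00): 2020-10-20 12:40 UTC ≤ query < +∞
17·60 + 19 + 420 = 1459 min
1459 = 1·1440 + 19; 19 = 0·60 + 19 → 00:19, 2020-10-20 + 1 day = 2020-10-21
→ 2020-10-21 00:19 QPW

2020-10-21 00:19 QPW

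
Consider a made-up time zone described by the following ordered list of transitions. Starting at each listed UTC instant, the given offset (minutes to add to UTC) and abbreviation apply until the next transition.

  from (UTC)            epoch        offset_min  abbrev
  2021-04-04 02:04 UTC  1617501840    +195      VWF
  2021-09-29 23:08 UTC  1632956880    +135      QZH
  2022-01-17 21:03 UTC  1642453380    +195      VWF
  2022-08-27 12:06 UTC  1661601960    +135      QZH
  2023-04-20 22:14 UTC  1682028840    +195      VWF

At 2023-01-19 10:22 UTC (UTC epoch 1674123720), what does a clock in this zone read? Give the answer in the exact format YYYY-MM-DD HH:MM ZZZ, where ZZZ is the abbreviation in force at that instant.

Query: 2023-01-19 10:22 UTC
Rule 4/5 (QZH, +02:15): 2022-08-27 12:06 UTC ≤ query < 2023-04-20 22:14 UTC
10·60 + 22 + 135 = 757 min
757 = 0·1440 + 757; 757 = 12·60 + 37 → 12:37, same day
→ 2023-01-19 12:37 QZH

2023-01-19 12:37 QZH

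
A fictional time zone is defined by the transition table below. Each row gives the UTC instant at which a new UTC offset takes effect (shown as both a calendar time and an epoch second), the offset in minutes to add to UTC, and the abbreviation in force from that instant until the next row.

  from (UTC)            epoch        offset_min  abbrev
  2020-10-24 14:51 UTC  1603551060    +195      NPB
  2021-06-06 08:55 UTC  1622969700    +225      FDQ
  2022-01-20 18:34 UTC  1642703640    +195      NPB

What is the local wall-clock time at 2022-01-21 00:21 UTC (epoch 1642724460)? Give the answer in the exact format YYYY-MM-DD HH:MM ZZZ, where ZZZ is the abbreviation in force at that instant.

Query: 2022-01-21 00:21 UTC
Rule 3/3 (NPB, +03:15): 2022-01-20 18:34 UTC ≤ query < +∞
0·60 + 21 + 195 = 216 min
216 = 0·1440 + 216; 216 = 3·60 + 36 → 03:36, same day
→ 2022-01-21 03:36 NPB

2022-01-21 03:36 NPB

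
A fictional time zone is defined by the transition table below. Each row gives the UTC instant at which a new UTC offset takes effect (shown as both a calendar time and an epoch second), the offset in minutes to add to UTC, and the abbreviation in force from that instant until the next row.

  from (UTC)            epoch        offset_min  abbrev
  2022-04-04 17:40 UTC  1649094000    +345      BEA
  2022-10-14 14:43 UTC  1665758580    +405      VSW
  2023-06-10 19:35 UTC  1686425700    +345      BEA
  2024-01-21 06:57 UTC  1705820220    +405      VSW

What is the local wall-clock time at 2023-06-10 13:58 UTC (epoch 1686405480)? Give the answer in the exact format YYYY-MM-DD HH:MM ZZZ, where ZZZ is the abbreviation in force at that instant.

2023-06-10 20:43 VSW

Query: 2023-06-10 13:58 UTC
Rule 2/4 (VSW, +06:45): 2022-10-14 14:43 UTC ≤ query < 2023-06-10 19:35 UTC
13·60 + 58 + 405 = 1243 min
1243 = 0·1440 + 1243; 1243 = 20·60 + 43 → 20:43, same day
→ 2023-06-10 20:43 VSW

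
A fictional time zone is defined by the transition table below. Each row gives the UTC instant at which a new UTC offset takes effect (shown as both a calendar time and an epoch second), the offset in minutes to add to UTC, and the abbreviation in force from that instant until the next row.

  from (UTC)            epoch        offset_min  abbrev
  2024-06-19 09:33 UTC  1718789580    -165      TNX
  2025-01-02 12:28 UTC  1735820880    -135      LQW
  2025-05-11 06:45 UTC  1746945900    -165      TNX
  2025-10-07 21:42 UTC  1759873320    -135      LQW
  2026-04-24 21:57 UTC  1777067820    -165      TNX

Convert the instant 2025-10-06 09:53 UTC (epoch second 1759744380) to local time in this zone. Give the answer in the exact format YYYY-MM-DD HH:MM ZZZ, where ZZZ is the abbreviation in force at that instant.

Query: 2025-10-06 09:53 UTC
Rule 3/5 (TNX, -02:45): 2025-05-11 06:45 UTC ≤ query < 2025-10-07 21:42 UTC
9·60 + 53 - 165 = 428 min
428 = 0·1440 + 428; 428 = 7·60 + 8 → 07:08, same day
→ 2025-10-06 07:08 TNX

2025-10-06 07:08 TNX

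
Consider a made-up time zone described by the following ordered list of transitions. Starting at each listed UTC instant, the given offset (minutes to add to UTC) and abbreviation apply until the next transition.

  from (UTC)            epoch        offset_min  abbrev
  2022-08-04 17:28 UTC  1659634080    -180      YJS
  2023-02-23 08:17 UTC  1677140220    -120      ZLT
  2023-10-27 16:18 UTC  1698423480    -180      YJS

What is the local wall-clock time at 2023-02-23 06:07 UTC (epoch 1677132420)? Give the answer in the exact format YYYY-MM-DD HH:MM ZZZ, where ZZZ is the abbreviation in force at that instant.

2023-02-23 03:07 YJS

Query: 2023-02-23 06:07 UTC
Rule 1/3 (YJS, -03:00): 2022-08-04 17:28 UTC ≤ query < 2023-02-23 08:17 UTC
6·60 + 7 - 180 = 187 min
187 = 0·1440 + 187; 187 = 3·60 + 7 → 03:07, same day
→ 2023-02-23 03:07 YJS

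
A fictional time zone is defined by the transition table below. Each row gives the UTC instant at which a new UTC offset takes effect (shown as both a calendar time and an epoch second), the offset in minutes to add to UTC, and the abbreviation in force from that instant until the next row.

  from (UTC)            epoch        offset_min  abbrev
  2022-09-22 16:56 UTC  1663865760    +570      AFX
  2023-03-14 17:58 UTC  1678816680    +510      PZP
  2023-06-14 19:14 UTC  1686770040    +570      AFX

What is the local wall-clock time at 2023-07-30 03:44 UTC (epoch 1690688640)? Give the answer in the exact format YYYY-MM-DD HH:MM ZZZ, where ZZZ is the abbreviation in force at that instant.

2023-07-30 13:14 AFX

Query: 2023-07-30 03:44 UTC
Rule 3/3 (AFX, +09:30): 2023-06-14 19:14 UTC ≤ query < +∞
3·60 + 44 + 570 = 794 min
794 = 0·1440 + 794; 794 = 13·60 + 14 → 13:14, same day
→ 2023-07-30 13:14 AFX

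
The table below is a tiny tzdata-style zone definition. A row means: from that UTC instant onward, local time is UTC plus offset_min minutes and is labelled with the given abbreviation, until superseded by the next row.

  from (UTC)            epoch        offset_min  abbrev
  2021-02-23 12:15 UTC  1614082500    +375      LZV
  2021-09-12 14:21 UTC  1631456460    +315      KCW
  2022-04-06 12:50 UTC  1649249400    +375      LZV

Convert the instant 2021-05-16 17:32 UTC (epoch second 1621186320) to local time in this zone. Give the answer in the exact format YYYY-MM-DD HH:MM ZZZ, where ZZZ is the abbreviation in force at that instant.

2021-05-16 23:47 LZV

Query: 2021-05-16 17:32 UTC
Rule 1/3 (LZV, +06:15): 2021-02-23 12:15 UTC ≤ query < 2021-09-12 14:21 UTC
17·60 + 32 + 375 = 1427 min
1427 = 0·1440 + 1427; 1427 = 23·60 + 47 → 23:47, same day
→ 2021-05-16 23:47 LZV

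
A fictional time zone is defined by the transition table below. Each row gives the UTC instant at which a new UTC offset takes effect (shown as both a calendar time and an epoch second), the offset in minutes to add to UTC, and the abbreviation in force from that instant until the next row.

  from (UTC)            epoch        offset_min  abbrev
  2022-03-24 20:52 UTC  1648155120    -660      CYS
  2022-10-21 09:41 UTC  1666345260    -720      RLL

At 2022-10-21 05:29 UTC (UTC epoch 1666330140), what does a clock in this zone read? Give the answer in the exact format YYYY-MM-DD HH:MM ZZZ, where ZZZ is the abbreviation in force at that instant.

2022-10-20 18:29 CYS

Query: 2022-10-21 05:29 UTC
Rule 1/2 (CYS, -11:00): 2022-03-24 20:52 UTC ≤ query < 2022-10-21 09:41 UTC
5·60 + 29 - 660 = -331 min
-331 = -1·1440 + 1109; 1109 = 18·60 + 29 → 18:29, 2022-10-21 - 1 day = 2022-10-20
→ 2022-10-20 18:29 CYS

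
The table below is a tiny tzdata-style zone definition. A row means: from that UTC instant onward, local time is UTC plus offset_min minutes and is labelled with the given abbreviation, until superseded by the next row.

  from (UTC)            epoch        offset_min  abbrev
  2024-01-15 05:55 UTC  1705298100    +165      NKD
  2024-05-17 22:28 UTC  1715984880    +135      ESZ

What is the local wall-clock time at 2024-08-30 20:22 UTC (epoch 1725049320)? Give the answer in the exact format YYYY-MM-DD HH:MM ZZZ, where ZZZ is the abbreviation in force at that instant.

Query: 2024-08-30 20:22 UTC
Rule 2/2 (ESZ, +02:15): 2024-05-17 22:28 UTC ≤ query < +∞
20·60 + 22 + 135 = 1357 min
1357 = 0·1440 + 1357; 1357 = 22·60 + 37 → 22:37, same day
→ 2024-08-30 22:37 ESZ

2024-08-30 22:37 ESZ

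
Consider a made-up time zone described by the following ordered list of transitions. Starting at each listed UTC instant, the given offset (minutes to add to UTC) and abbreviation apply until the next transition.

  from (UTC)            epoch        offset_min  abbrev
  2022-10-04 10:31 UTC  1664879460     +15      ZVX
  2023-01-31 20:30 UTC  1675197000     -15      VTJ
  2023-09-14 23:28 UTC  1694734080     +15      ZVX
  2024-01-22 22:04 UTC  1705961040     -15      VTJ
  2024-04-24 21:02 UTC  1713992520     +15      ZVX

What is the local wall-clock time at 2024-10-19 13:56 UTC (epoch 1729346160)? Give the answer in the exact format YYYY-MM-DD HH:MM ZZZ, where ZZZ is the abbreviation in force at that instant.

2024-10-19 14:11 ZVX

Query: 2024-10-19 13:56 UTC
Rule 5/5 (ZVX, +00:15): 2024-04-24 21:02 UTC ≤ query < +∞
13·60 + 56 + 15 = 851 min
851 = 0·1440 + 851; 851 = 14·60 + 11 → 14:11, same day
→ 2024-10-19 14:11 ZVX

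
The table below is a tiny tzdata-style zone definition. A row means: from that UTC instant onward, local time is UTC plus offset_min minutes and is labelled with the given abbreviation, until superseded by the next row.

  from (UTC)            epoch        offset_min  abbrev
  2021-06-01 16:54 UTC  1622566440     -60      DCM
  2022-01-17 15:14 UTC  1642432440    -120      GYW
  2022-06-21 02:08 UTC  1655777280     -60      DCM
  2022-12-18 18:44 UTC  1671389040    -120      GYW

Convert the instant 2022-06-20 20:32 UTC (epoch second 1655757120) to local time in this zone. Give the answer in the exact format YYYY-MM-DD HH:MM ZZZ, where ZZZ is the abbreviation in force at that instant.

Query: 2022-06-20 20:32 UTC
Rule 2/4 (GYW, -02:00): 2022-01-17 15:14 UTC ≤ query < 2022-06-21 02:08 UTC
20·60 + 32 - 120 = 1112 min
1112 = 0·1440 + 1112; 1112 = 18·60 + 32 → 18:32, same day
→ 2022-06-20 18:32 GYW

2022-06-20 18:32 GYW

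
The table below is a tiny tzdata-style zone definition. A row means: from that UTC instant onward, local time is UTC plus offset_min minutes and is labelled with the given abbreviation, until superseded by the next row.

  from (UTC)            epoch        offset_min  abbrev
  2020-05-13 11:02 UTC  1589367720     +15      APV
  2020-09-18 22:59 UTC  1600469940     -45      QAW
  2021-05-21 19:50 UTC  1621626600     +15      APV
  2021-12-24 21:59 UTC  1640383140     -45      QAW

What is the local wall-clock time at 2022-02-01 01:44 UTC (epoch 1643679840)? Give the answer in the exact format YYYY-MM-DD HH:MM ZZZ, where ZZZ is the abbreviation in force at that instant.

Query: 2022-02-01 01:44 UTC
Rule 4/4 (QAW, -00:45): 2021-12-24 21:59 UTC ≤ query < +∞
1·60 + 44 - 45 = 59 min
59 = 0·1440 + 59; 59 = 0·60 + 59 → 00:59, same day
→ 2022-02-01 00:59 QAW

2022-02-01 00:59 QAW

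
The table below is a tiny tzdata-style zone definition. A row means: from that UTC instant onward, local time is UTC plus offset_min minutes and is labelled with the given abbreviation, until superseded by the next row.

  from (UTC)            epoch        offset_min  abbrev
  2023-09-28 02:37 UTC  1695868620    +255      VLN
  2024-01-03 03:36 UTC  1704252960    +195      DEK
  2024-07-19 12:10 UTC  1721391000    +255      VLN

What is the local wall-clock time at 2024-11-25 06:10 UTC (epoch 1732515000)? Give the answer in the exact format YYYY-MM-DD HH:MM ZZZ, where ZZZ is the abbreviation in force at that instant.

Query: 2024-11-25 06:10 UTC
Rule 3/3 (VLN, +04:15): 2024-07-19 12:10 UTC ≤ query < +∞
6·60 + 10 + 255 = 625 min
625 = 0·1440 + 625; 625 = 10·60 + 25 → 10:25, same day
→ 2024-11-25 10:25 VLN

2024-11-25 10:25 VLN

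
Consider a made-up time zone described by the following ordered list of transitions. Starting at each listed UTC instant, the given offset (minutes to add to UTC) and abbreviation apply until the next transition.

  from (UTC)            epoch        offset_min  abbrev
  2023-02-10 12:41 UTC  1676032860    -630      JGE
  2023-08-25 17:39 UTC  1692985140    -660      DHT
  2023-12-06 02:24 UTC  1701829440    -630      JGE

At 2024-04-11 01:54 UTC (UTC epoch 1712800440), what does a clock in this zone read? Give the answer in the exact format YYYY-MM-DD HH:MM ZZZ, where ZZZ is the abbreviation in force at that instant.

Query: 2024-04-11 01:54 UTC
Rule 3/3 (JGE, -10:30): 2023-12-06 02:24 UTC ≤ query < +∞
1·60 + 54 - 630 = -516 min
-516 = -1·1440 + 924; 924 = 15·60 + 24 → 15:24, 2024-04-11 - 1 day = 2024-04-10
→ 2024-04-10 15:24 JGE

2024-04-10 15:24 JGE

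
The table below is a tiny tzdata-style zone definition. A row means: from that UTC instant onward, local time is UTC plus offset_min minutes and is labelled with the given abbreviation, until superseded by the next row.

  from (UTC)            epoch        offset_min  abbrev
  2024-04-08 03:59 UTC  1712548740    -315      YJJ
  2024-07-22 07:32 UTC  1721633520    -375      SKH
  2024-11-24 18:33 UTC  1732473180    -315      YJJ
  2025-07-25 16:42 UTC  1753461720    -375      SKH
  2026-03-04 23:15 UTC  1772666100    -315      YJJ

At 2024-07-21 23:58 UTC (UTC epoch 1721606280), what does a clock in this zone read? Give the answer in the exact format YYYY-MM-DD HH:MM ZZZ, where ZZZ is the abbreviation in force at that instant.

Query: 2024-07-21 23:58 UTC
Rule 1/5 (YJJ, -05:15): 2024-04-08 03:59 UTC ≤ query < 2024-07-22 07:32 UTC
23·60 + 58 - 315 = 1123 min
1123 = 0·1440 + 1123; 1123 = 18·60 + 43 → 18:43, same day
→ 2024-07-21 18:43 YJJ

2024-07-21 18:43 YJJ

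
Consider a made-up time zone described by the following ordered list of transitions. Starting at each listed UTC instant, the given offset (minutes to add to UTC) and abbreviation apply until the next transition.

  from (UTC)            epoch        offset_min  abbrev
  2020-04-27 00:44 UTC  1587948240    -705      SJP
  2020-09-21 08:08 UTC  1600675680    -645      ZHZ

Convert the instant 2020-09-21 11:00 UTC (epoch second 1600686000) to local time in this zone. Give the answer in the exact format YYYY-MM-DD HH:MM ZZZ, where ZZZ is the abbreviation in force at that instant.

Query: 2020-09-21 11:00 UTC
Rule 2/2 (ZHZ, -10:45): 2020-09-21 08:08 UTC ≤ query < +∞
11·60 + 0 - 645 = 15 min
15 = 0·1440 + 15; 15 = 0·60 + 15 → 00:15, same day
→ 2020-09-21 00:15 ZHZ

2020-09-21 00:15 ZHZ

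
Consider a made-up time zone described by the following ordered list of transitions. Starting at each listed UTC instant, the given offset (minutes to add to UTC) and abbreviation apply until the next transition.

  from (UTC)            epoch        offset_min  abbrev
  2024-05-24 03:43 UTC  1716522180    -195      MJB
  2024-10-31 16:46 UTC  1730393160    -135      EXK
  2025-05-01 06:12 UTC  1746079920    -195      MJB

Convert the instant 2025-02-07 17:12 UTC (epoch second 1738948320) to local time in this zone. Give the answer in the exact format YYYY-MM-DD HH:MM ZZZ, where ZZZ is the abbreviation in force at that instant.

2025-02-07 14:57 EXK

Query: 2025-02-07 17:12 UTC
Rule 2/3 (EXK, -02:15): 2024-10-31 16:46 UTC ≤ query < 2025-05-01 06:12 UTC
17·60 + 12 - 135 = 897 min
897 = 0·1440 + 897; 897 = 14·60 + 57 → 14:57, same day
→ 2025-02-07 14:57 EXK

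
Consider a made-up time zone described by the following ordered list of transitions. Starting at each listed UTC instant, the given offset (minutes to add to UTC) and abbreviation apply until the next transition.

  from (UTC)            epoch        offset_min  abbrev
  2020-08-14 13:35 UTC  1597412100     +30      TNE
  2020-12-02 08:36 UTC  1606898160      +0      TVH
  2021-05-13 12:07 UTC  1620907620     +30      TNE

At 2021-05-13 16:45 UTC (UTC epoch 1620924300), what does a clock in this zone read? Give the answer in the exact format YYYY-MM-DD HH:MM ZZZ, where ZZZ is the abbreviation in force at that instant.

2021-05-13 17:15 TNE

Query: 2021-05-13 16:45 UTC
Rule 3/3 (TNE, +00:30): 2021-05-13 12:07 UTC ≤ query < +∞
16·60 + 45 + 30 = 1035 min
1035 = 0·1440 + 1035; 1035 = 17·60 + 15 → 17:15, same day
→ 2021-05-13 17:15 TNE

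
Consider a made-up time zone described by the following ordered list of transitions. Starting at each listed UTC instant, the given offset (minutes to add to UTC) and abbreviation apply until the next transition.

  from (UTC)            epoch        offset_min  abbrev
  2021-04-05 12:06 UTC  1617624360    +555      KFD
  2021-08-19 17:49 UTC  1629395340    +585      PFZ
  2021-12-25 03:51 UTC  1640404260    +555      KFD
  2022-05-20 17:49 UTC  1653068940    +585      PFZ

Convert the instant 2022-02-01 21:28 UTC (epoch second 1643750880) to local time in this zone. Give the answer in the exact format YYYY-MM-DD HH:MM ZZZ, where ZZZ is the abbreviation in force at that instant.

2022-02-02 06:43 KFD

Query: 2022-02-01 21:28 UTC
Rule 3/4 (KFD, +09:15): 2021-12-25 03:51 UTC ≤ query < 2022-05-20 17:49 UTC
21·60 + 28 + 555 = 1843 min
1843 = 1·1440 + 403; 403 = 6·60 + 43 → 06:43, 2022-02-01 + 1 day = 2022-02-02
→ 2022-02-02 06:43 KFD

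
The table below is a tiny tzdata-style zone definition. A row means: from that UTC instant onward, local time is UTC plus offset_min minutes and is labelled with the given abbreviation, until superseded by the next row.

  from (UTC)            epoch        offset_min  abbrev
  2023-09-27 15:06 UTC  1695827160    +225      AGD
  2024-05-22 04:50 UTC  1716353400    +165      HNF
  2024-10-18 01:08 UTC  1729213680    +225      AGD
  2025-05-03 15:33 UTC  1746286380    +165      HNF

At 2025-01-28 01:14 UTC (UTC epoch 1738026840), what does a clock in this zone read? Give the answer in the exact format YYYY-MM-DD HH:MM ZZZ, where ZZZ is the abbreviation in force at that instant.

Query: 2025-01-28 01:14 UTC
Rule 3/4 (AGD, +03:45): 2024-10-18 01:08 UTC ≤ query < 2025-05-03 15:33 UTC
1·60 + 14 + 225 = 299 min
299 = 0·1440 + 299; 299 = 4·60 + 59 → 04:59, same day
→ 2025-01-28 04:59 AGD

2025-01-28 04:59 AGD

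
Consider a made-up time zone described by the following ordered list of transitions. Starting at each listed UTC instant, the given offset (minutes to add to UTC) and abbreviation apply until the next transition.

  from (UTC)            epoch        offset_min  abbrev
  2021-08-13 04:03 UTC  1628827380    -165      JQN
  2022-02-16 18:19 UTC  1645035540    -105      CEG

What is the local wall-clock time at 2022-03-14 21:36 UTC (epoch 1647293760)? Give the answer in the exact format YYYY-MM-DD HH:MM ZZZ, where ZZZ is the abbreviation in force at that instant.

2022-03-14 19:51 CEG

Query: 2022-03-14 21:36 UTC
Rule 2/2 (CEG, -01:45): 2022-02-16 18:19 UTC ≤ query < +∞
21·60 + 36 - 105 = 1191 min
1191 = 0·1440 + 1191; 1191 = 19·60 + 51 → 19:51, same day
→ 2022-03-14 19:51 CEG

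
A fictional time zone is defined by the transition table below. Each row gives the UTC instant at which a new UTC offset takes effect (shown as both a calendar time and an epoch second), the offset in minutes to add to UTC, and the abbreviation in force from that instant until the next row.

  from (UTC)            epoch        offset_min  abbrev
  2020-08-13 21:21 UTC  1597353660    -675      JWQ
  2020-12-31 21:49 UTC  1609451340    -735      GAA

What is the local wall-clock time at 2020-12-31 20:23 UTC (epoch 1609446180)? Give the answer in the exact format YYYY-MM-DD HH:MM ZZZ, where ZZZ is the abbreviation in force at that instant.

2020-12-31 09:08 JWQ

Query: 2020-12-31 20:23 UTC
Rule 1/2 (JWQ, -11:15): 2020-08-13 21:21 UTC ≤ query < 2020-12-31 21:49 UTC
20·60 + 23 - 675 = 548 min
548 = 0·1440 + 548; 548 = 9·60 + 8 → 09:08, same day
→ 2020-12-31 09:08 JWQ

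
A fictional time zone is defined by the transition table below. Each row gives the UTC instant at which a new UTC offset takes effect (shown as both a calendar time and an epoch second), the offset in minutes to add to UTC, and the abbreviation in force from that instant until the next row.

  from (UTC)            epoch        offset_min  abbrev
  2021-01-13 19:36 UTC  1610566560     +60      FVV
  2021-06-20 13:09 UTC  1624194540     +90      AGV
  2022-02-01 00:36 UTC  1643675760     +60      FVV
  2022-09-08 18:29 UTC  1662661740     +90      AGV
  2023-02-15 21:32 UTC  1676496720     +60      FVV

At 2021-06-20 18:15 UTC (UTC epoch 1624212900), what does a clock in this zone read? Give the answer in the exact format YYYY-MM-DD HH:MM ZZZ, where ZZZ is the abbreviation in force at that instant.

Query: 2021-06-20 18:15 UTC
Rule 2/5 (AGV, +01:30): 2021-06-20 13:09 UTC ≤ query < 2022-02-01 00:36 UTC
18·60 + 15 + 90 = 1185 min
1185 = 0·1440 + 1185; 1185 = 19·60 + 45 → 19:45, same day
→ 2021-06-20 19:45 AGV

2021-06-20 19:45 AGV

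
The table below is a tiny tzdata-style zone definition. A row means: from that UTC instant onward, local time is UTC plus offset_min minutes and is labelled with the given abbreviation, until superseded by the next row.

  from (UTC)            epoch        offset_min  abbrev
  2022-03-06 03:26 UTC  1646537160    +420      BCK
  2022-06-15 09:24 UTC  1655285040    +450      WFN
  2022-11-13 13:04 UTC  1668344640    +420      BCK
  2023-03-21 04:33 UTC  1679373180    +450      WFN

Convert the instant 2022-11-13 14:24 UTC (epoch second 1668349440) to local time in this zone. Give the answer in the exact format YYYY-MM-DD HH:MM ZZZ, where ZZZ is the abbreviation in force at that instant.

2022-11-13 21:24 BCK

Query: 2022-11-13 14:24 UTC
Rule 3/4 (BCK, +07:00): 2022-11-13 13:04 UTC ≤ query < 2023-03-21 04:33 UTC
14·60 + 24 + 420 = 1284 min
1284 = 0·1440 + 1284; 1284 = 21·60 + 24 → 21:24, same day
→ 2022-11-13 21:24 BCK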